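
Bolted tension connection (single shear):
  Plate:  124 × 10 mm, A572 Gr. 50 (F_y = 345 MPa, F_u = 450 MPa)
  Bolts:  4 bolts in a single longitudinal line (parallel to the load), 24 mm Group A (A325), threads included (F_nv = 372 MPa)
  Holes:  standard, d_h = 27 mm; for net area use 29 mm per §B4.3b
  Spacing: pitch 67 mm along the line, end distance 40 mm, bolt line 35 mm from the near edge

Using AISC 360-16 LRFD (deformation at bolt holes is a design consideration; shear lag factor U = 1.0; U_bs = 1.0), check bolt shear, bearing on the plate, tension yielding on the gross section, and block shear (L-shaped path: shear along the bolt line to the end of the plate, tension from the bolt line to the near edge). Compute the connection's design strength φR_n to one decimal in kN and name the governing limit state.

351.7 kN (block shear governs)

Bolt shear: A_b = π(24)²/4 = 452.39 mm². φR_n = 0.75 × 372 × 452.39 × 4 × 1 = 504.9 kN.
Bearing (10 mm plate, F_u = 450 MPa): end bolts L_c = 40 − 27/2 = 26.5, R_n = min(1.2×26.5×10×450, 2.4×24×10×450) = 143.1 kN/bolt; interior L_c = 67 − 27 = 40, R_n = 216 kN/bolt. φR_n = 0.75 × (1×143.1 + 3×216) = 593.3 kN.
Tension yield (gross): A_g = 124×10 = 1240 mm². φR_n = 0.90 × 345 × 1240 = 385.0 kN.
Block shear: shear path 1×[40+3×67] = 1×241 mm, A_gv = 2410, A_nv = 1×(241 − 3.5×29)×10 = 1395 mm²; tension to near edge: (35 − 0.5×29)×10 = 205 mm². R_n = min(0.6×450×1395, 0.6×345×2410) + 1.0×450×205 = min(376.65, 498.87) + 92.25 = 468.9 kN. φR_n = 0.75 × 468.9 = 351.7 kN.
Governing: min(504.9, 593.3, 385.0, 351.7) = 351.7 kN → block shear.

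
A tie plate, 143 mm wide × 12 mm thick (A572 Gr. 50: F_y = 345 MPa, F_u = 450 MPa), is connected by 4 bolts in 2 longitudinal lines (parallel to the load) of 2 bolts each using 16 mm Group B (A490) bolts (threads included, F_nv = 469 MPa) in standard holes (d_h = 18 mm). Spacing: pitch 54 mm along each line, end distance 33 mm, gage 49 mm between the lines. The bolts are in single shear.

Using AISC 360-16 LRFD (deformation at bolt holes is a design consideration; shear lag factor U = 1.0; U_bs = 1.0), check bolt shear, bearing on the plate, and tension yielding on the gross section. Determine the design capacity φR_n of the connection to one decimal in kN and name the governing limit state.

282.9 kN (bolt shear governs)

Bolt shear: A_b = π(16)²/4 = 201.06 mm². φR_n = 0.75 × 469 × 201.06 × 4 × 1 = 282.9 kN.
Bearing (12 mm plate, F_u = 450 MPa): end bolts L_c = 33 − 18/2 = 24, R_n = min(1.2×24×12×450, 2.4×16×12×450) = 155.52 kN/bolt; interior L_c = 54 − 18 = 36, R_n = 207.36 kN/bolt. φR_n = 0.75 × (2×155.52 + 2×207.36) = 544.3 kN.
Tension yield (gross): A_g = 143×12 = 1716 mm². φR_n = 0.90 × 345 × 1716 = 532.8 kN.
Governing: min(282.9, 544.3, 532.8) = 282.9 kN → bolt shear.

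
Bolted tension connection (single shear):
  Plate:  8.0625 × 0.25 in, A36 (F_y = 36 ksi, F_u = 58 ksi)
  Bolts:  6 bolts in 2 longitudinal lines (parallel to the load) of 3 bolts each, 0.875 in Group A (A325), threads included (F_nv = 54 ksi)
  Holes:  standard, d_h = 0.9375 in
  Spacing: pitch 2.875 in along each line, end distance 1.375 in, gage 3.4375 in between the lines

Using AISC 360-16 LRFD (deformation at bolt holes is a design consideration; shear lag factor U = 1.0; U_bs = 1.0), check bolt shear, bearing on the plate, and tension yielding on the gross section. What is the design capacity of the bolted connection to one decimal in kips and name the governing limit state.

65.3 kips (gross-section yield governs)

Bolt shear: A_b = π(0.875)²/4 = 0.60132 in². φR_n = 0.75 × 54 × 0.60132 × 6 × 1 = 146.1 kips.
Bearing (0.25 in plate, F_u = 58 ksi): end bolts L_c = 1.375 − 0.9375/2 = 0.90625, R_n = min(1.2×0.90625×0.25×58, 2.4×0.875×0.25×58) = 15.769 kips/bolt; interior L_c = 2.875 − 0.9375 = 1.9375, R_n = 30.45 kips/bolt. φR_n = 0.75 × (2×15.769 + 4×30.45) = 115.0 kips.
Tension yield (gross): A_g = 8.0625×0.25 = 2.0156 in². φR_n = 0.90 × 36 × 2.0156 = 65.3 kips.
Governing: min(146.1, 115.0, 65.3) = 65.3 kips → gross-section yield.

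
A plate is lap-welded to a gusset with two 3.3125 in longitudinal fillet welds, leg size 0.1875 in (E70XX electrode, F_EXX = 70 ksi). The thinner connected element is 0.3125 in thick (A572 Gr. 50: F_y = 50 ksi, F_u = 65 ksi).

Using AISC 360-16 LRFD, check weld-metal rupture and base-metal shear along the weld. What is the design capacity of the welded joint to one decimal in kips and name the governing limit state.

27.7 kips (weld metal governs)

Weld metal: throat = 0.707×0.1875 = 0.13256 in, L = 2×3.3125 = 6.625 in. φR_n = 0.75 × 0.6 × 70 × 0.13256 × 6.625 = 27.7 kips.
Base metal shear (0.3125 in plate): yield φR_n = 1.0×0.6×50×0.3125×6.625 = 62.1 kips; rupture φR_n = 0.75×0.6×65×0.3125×6.625 = 60.6 kips; take 60.6 kips (rupture).
Governing: min(27.7, 60.6) = 27.7 kips → weld metal.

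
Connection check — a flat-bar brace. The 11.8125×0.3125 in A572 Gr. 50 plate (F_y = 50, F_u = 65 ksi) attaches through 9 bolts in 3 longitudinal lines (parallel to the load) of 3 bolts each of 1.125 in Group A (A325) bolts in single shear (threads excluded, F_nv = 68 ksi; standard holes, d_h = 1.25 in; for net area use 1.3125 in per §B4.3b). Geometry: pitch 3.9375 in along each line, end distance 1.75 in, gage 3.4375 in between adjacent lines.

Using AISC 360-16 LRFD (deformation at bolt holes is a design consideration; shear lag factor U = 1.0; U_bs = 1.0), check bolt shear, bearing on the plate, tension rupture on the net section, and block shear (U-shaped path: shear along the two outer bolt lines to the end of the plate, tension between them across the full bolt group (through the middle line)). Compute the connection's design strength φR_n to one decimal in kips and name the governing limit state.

120.0 kips (net-section rupture governs)

Bolt shear: A_b = π(1.125)²/4 = 0.99402 in². φR_n = 0.75 × 68 × 0.99402 × 9 × 1 = 456.3 kips.
Bearing (0.3125 in plate, F_u = 65 ksi): end bolts L_c = 1.75 − 1.25/2 = 1.125, R_n = min(1.2×1.125×0.3125×65, 2.4×1.125×0.3125×65) = 27.422 kips/bolt; interior L_c = 3.9375 − 1.25 = 2.6875, R_n = 54.844 kips/bolt. φR_n = 0.75 × (3×27.422 + 6×54.844) = 308.5 kips.
Tension rupture (net): A_n = (11.8125 − 3×1.3125)×0.3125 = 2.4609 in² (U = 1.0, A_e = A_n). φR_n = 0.75 × 65 × 2.4609 = 120.0 kips.
Block shear: shear path 2×[1.75+2×3.9375] = 2×9.625 in, A_gv = 6.0156, A_nv = 2×(9.625 − 2.5×1.3125)×0.3125 = 3.9648 in²; tension across gage: (6.875 − 2×1.3125)×0.3125 = 1.3281 in². R_n = min(0.6×65×3.9648, 0.6×50×6.0156) + 1.0×65×1.3281 = min(154.63, 180.47) + 86.327 = 240.96 kips. φR_n = 0.75 × 240.96 = 180.7 kips.
Governing: min(456.3, 308.5, 120.0, 180.7) = 120.0 kips → net-section rupture.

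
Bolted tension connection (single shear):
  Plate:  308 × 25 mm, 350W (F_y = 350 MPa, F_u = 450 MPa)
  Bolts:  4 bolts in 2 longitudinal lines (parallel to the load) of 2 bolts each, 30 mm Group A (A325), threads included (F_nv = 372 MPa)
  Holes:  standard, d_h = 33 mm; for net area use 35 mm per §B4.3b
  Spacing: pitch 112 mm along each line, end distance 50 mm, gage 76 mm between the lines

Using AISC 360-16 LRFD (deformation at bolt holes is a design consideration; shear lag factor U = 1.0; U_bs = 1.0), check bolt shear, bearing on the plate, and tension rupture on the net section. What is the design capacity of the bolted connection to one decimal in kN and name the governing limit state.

Bolt shear: A_b = π(30)²/4 = 706.86 mm². φR_n = 0.75 × 372 × 706.86 × 4 × 1 = 788.9 kN.
Bearing (25 mm plate, F_u = 450 MPa): end bolts L_c = 50 − 33/2 = 33.5, R_n = min(1.2×33.5×25×450, 2.4×30×25×450) = 452.25 kN/bolt; interior L_c = 112 − 33 = 79, R_n = 810 kN/bolt. φR_n = 0.75 × (2×452.25 + 2×810) = 1893.4 kN.
Tension rupture (net): A_n = (308 − 2×35)×25 = 5950 mm² (U = 1.0, A_e = A_n). φR_n = 0.75 × 450 × 5950 = 2008.1 kN.
Governing: min(788.9, 1893.4, 2008.1) = 788.9 kN → bolt shear.

788.9 kN (bolt shear governs)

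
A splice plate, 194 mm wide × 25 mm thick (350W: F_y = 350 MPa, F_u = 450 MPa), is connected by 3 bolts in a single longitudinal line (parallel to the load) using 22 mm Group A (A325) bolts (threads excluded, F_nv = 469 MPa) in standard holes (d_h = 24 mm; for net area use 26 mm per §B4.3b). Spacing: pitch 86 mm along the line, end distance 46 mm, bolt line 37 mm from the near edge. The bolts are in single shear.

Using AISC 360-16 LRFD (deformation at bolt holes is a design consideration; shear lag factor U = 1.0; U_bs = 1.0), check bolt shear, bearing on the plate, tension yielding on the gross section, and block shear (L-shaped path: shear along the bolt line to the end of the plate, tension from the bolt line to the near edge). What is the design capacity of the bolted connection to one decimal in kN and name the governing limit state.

Bolt shear: A_b = π(22)²/4 = 380.13 mm². φR_n = 0.75 × 469 × 380.13 × 3 × 1 = 401.1 kN.
Bearing (25 mm plate, F_u = 450 MPa): end bolts L_c = 46 − 24/2 = 34, R_n = min(1.2×34×25×450, 2.4×22×25×450) = 459 kN/bolt; interior L_c = 86 − 24 = 62, R_n = 594 kN/bolt. φR_n = 0.75 × (1×459 + 2×594) = 1235.3 kN.
Tension yield (gross): A_g = 194×25 = 4850 mm². φR_n = 0.90 × 350 × 4850 = 1527.8 kN.
Block shear: shear path 1×[46+2×86] = 1×218 mm, A_gv = 5450, A_nv = 1×(218 − 2.5×26)×25 = 3825 mm²; tension to near edge: (37 − 0.5×26)×25 = 600 mm². R_n = min(0.6×450×3825, 0.6×350×5450) + 1.0×450×600 = min(1032.8, 1144.5) + 270 = 1302.8 kN. φR_n = 0.75 × 1302.8 = 977.1 kN.
Governing: min(401.1, 1235.3, 1527.8, 977.1) = 401.1 kN → bolt shear.

401.1 kN (bolt shear governs)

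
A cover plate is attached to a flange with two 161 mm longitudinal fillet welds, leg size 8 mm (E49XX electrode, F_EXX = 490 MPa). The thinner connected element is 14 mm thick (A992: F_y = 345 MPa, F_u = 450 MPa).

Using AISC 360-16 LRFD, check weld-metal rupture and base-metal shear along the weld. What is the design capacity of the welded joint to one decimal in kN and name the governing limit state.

Weld metal: throat = 0.707×8 = 5.656 mm, L = 2×161 = 322 mm. φR_n = 0.75 × 0.6 × 490 × 5.656 × 322 = 401.6 kN.
Base metal shear (14 mm plate): yield φR_n = 1.0×0.6×345×14×322 = 933.2 kN; rupture φR_n = 0.75×0.6×450×14×322 = 912.9 kN; take 912.9 kN (rupture).
Governing: min(401.6, 912.9) = 401.6 kN → weld metal.

401.6 kN (weld metal governs)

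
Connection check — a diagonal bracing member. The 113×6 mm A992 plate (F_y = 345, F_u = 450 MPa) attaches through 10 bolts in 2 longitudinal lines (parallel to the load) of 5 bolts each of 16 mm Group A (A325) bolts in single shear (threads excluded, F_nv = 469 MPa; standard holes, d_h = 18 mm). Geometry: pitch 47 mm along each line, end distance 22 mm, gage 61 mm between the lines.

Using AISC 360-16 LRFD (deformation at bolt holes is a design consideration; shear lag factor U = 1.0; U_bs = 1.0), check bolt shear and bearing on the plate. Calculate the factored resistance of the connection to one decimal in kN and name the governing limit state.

Bolt shear: A_b = π(16)²/4 = 201.06 mm². φR_n = 0.75 × 469 × 201.06 × 10 × 1 = 707.2 kN.
Bearing (6 mm plate, F_u = 450 MPa): end bolts L_c = 22 − 18/2 = 13, R_n = min(1.2×13×6×450, 2.4×16×6×450) = 42.12 kN/bolt; interior L_c = 47 − 18 = 29, R_n = 93.96 kN/bolt. φR_n = 0.75 × (2×42.12 + 8×93.96) = 626.9 kN.
Governing: min(707.2, 626.9) = 626.9 kN → bearing.

626.9 kN (bearing governs)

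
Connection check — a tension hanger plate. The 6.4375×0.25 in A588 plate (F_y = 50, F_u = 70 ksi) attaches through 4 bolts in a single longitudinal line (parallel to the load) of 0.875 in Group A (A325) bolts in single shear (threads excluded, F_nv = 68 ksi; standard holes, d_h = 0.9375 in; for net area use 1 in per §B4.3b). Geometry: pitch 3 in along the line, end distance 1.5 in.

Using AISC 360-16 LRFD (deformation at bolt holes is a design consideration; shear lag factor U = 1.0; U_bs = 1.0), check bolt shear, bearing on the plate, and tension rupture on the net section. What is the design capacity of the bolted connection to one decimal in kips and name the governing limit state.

Bolt shear: A_b = π(0.875)²/4 = 0.60132 in². φR_n = 0.75 × 68 × 0.60132 × 4 × 1 = 122.7 kips.
Bearing (0.25 in plate, F_u = 70 ksi): end bolts L_c = 1.5 − 0.9375/2 = 1.03125, R_n = min(1.2×1.03125×0.25×70, 2.4×0.875×0.25×70) = 21.656 kips/bolt; interior L_c = 3 − 0.9375 = 2.0625, R_n = 36.75 kips/bolt. φR_n = 0.75 × (1×21.656 + 3×36.75) = 98.9 kips.
Tension rupture (net): A_n = (6.4375 − 1×1)×0.25 = 1.3594 in² (U = 1.0, A_e = A_n). φR_n = 0.75 × 70 × 1.3594 = 71.4 kips.
Governing: min(122.7, 98.9, 71.4) = 71.4 kips → net-section rupture.

71.4 kips (net-section rupture governs)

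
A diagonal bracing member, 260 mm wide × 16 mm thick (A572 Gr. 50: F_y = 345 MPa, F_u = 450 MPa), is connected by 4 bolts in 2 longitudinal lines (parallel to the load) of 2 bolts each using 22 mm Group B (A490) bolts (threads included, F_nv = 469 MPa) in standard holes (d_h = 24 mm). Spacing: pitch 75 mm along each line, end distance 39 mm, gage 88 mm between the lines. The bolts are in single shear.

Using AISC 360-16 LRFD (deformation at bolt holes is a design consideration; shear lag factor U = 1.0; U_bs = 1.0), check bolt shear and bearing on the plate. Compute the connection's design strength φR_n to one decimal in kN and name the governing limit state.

Bolt shear: A_b = π(22)²/4 = 380.13 mm². φR_n = 0.75 × 469 × 380.13 × 4 × 1 = 534.8 kN.
Bearing (16 mm plate, F_u = 450 MPa): end bolts L_c = 39 − 24/2 = 27, R_n = min(1.2×27×16×450, 2.4×22×16×450) = 233.28 kN/bolt; interior L_c = 75 − 24 = 51, R_n = 380.16 kN/bolt. φR_n = 0.75 × (2×233.28 + 2×380.16) = 920.2 kN.
Governing: min(534.8, 920.2) = 534.8 kN → bolt shear.

534.8 kN (bolt shear governs)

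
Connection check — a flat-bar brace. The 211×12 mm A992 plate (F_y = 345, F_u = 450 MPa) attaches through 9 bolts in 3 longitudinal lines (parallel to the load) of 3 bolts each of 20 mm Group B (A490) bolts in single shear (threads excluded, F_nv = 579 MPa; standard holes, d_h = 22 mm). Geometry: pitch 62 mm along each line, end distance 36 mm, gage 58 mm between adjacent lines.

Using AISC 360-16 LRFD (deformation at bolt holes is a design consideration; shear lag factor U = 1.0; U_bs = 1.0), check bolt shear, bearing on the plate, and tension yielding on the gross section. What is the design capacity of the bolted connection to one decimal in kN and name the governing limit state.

786.2 kN (gross-section yield governs)

Bolt shear: A_b = π(20)²/4 = 314.16 mm². φR_n = 0.75 × 579 × 314.16 × 9 × 1 = 1227.8 kN.
Bearing (12 mm plate, F_u = 450 MPa): end bolts L_c = 36 − 22/2 = 25, R_n = min(1.2×25×12×450, 2.4×20×12×450) = 162 kN/bolt; interior L_c = 62 − 22 = 40, R_n = 259.2 kN/bolt. φR_n = 0.75 × (3×162 + 6×259.2) = 1530.9 kN.
Tension yield (gross): A_g = 211×12 = 2532 mm². φR_n = 0.90 × 345 × 2532 = 786.2 kN.
Governing: min(1227.8, 1530.9, 786.2) = 786.2 kN → gross-section yield.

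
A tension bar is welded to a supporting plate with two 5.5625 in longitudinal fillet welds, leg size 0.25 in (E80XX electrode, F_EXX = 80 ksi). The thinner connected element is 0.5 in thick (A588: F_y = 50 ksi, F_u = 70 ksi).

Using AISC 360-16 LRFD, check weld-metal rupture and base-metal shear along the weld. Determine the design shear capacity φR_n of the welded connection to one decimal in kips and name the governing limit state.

Weld metal: throat = 0.707×0.25 = 0.17675 in, L = 2×5.5625 = 11.125 in. φR_n = 0.75 × 0.6 × 80 × 0.17675 × 11.125 = 70.8 kips.
Base metal shear (0.5 in plate): yield φR_n = 1.0×0.6×50×0.5×11.125 = 166.9 kips; rupture φR_n = 0.75×0.6×70×0.5×11.125 = 175.2 kips; take 166.9 kips (yield).
Governing: min(70.8, 166.9) = 70.8 kips → weld metal.

70.8 kips (weld metal governs)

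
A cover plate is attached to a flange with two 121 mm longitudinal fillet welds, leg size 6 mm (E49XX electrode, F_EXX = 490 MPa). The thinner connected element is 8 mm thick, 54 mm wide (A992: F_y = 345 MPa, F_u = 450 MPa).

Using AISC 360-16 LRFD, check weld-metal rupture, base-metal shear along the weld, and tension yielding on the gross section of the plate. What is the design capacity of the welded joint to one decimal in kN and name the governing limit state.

Weld metal: throat = 0.707×6 = 4.242 mm, L = 2×121 = 242 mm. φR_n = 0.75 × 0.6 × 490 × 4.242 × 242 = 226.4 kN.
Base metal shear (8 mm plate): yield φR_n = 1.0×0.6×345×8×242 = 400.8 kN; rupture φR_n = 0.75×0.6×450×8×242 = 392.0 kN; take 392.0 kN (rupture).
Tension yield (gross): A_g = 54×8 = 432 mm². φR_n = 0.90 × 345 × 432 = 134.1 kN.
Governing: min(226.4, 392.0, 134.1) = 134.1 kN → gross-section yield.

134.1 kN (gross-section yield governs)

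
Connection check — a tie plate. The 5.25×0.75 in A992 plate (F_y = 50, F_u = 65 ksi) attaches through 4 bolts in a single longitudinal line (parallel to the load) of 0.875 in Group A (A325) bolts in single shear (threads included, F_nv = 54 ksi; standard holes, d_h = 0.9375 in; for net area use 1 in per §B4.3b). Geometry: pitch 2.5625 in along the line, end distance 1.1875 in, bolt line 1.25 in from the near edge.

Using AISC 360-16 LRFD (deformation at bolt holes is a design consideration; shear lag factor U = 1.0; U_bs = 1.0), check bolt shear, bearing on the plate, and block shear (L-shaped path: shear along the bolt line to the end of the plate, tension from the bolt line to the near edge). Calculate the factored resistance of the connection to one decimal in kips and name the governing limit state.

97.4 kips (bolt shear governs)

Bolt shear: A_b = π(0.875)²/4 = 0.60132 in². φR_n = 0.75 × 54 × 0.60132 × 4 × 1 = 97.4 kips.
Bearing (0.75 in plate, F_u = 65 ksi): end bolts L_c = 1.1875 − 0.9375/2 = 0.71875, R_n = min(1.2×0.71875×0.75×65, 2.4×0.875×0.75×65) = 42.047 kips/bolt; interior L_c = 2.5625 − 0.9375 = 1.625, R_n = 95.063 kips/bolt. φR_n = 0.75 × (1×42.047 + 3×95.063) = 245.4 kips.
Block shear: shear path 1×[1.1875+3×2.5625] = 1×8.875 in, A_gv = 6.6563, A_nv = 1×(8.875 − 3.5×1)×0.75 = 4.0313 in²; tension to near edge: (1.25 − 0.5×1)×0.75 = 0.5625 in². R_n = min(0.6×65×4.0313, 0.6×50×6.6563) + 1.0×65×0.5625 = min(157.22, 199.69) + 36.563 = 193.78 kips. φR_n = 0.75 × 193.78 = 145.3 kips.
Governing: min(97.4, 245.4, 145.3) = 97.4 kips → bolt shear.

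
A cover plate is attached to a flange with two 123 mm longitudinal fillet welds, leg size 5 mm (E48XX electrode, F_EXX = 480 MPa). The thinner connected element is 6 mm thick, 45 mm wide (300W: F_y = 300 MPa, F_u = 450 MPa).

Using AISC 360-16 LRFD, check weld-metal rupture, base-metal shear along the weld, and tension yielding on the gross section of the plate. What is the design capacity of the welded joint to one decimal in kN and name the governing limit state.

Weld metal: throat = 0.707×5 = 3.535 mm, L = 2×123 = 246 mm. φR_n = 0.75 × 0.6 × 480 × 3.535 × 246 = 187.8 kN.
Base metal shear (6 mm plate): yield φR_n = 1.0×0.6×300×6×246 = 265.7 kN; rupture φR_n = 0.75×0.6×450×6×246 = 298.9 kN; take 265.7 kN (yield).
Tension yield (gross): A_g = 45×6 = 270 mm². φR_n = 0.90 × 300 × 270 = 72.9 kN.
Governing: min(187.8, 265.7, 72.9) = 72.9 kN → gross-section yield.

72.9 kN (gross-section yield governs)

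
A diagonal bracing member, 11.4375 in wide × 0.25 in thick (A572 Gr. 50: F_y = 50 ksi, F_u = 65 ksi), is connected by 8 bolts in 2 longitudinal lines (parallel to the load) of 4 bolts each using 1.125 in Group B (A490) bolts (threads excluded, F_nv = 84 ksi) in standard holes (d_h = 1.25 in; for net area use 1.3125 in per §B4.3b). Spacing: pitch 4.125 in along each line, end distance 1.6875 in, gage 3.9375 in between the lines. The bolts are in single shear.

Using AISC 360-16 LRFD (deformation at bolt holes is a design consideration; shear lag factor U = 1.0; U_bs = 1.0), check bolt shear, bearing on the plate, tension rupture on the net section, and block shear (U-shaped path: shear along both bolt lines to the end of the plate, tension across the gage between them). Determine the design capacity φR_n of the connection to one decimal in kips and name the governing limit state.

Bolt shear: A_b = π(1.125)²/4 = 0.99402 in². φR_n = 0.75 × 84 × 0.99402 × 8 × 1 = 501.0 kips.
Bearing (0.25 in plate, F_u = 65 ksi): end bolts L_c = 1.6875 − 1.25/2 = 1.0625, R_n = min(1.2×1.0625×0.25×65, 2.4×1.125×0.25×65) = 20.719 kips/bolt; interior L_c = 4.125 − 1.25 = 2.875, R_n = 43.875 kips/bolt. φR_n = 0.75 × (2×20.719 + 6×43.875) = 228.5 kips.
Tension rupture (net): A_n = (11.4375 − 2×1.3125)×0.25 = 2.2031 in² (U = 1.0, A_e = A_n). φR_n = 0.75 × 65 × 2.2031 = 107.4 kips.
Block shear: shear path 2×[1.6875+3×4.125] = 2×14.0625 in, A_gv = 7.0313, A_nv = 2×(14.0625 − 3.5×1.3125)×0.25 = 4.7344 in²; tension across gage: (3.9375 − 1×1.3125)×0.25 = 0.65625 in². R_n = min(0.6×65×4.7344, 0.6×50×7.0313) + 1.0×65×0.65625 = min(184.64, 210.94) + 42.656 = 227.3 kips. φR_n = 0.75 × 227.3 = 170.5 kips.
Governing: min(501.0, 228.5, 107.4, 170.5) = 107.4 kips → net-section rupture.

107.4 kips (net-section rupture governs)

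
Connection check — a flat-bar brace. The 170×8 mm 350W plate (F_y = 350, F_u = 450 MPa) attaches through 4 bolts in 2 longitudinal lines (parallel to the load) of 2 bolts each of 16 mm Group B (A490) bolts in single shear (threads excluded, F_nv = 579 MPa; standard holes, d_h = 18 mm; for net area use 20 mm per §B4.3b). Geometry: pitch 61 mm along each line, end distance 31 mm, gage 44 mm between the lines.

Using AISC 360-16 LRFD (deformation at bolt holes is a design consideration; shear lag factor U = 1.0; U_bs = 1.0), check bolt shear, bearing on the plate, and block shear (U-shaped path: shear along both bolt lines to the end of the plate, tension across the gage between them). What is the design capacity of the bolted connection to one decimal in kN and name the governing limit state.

Bolt shear: A_b = π(16)²/4 = 201.06 mm². φR_n = 0.75 × 579 × 201.06 × 4 × 1 = 349.2 kN.
Bearing (8 mm plate, F_u = 450 MPa): end bolts L_c = 31 − 18/2 = 22, R_n = min(1.2×22×8×450, 2.4×16×8×450) = 95.04 kN/bolt; interior L_c = 61 − 18 = 43, R_n = 138.24 kN/bolt. φR_n = 0.75 × (2×95.04 + 2×138.24) = 349.9 kN.
Block shear: shear path 2×[31+1×61] = 2×92 mm, A_gv = 1472, A_nv = 2×(92 − 1.5×20)×8 = 992 mm²; tension across gage: (44 − 1×20)×8 = 192 mm². R_n = min(0.6×450×992, 0.6×350×1472) + 1.0×450×192 = min(267.84, 309.12) + 86.4 = 354.24 kN. φR_n = 0.75 × 354.24 = 265.7 kN.
Governing: min(349.2, 349.9, 265.7) = 265.7 kN → block shear.

265.7 kN (block shear governs)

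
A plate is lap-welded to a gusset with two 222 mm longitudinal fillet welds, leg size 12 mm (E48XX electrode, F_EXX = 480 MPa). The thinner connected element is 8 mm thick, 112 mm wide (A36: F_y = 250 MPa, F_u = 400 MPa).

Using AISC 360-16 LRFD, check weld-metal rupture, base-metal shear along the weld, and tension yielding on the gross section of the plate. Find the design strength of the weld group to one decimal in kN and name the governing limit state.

Weld metal: throat = 0.707×12 = 8.484 mm, L = 2×222 = 444 mm. φR_n = 0.75 × 0.6 × 480 × 8.484 × 444 = 813.6 kN.
Base metal shear (8 mm plate): yield φR_n = 1.0×0.6×250×8×444 = 532.8 kN; rupture φR_n = 0.75×0.6×400×8×444 = 639.4 kN; take 532.8 kN (yield).
Tension yield (gross): A_g = 112×8 = 896 mm². φR_n = 0.90 × 250 × 896 = 201.6 kN.
Governing: min(813.6, 532.8, 201.6) = 201.6 kN → gross-section yield.

201.6 kN (gross-section yield governs)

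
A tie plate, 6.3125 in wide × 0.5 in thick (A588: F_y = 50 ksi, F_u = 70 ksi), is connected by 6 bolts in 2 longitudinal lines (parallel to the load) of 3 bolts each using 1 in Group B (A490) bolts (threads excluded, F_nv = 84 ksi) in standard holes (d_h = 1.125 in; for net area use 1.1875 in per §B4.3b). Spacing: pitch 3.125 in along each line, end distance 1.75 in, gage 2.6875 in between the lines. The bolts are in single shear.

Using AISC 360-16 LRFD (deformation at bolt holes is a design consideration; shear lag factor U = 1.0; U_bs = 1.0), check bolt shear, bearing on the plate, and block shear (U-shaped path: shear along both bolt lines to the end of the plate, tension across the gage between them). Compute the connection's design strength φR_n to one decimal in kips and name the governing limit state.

Bolt shear: A_b = π(1)²/4 = 0.7854 in². φR_n = 0.75 × 84 × 0.7854 × 6 × 1 = 296.9 kips.
Bearing (0.5 in plate, F_u = 70 ksi): end bolts L_c = 1.75 − 1.125/2 = 1.1875, R_n = min(1.2×1.1875×0.5×70, 2.4×1×0.5×70) = 49.875 kips/bolt; interior L_c = 3.125 − 1.125 = 2, R_n = 84 kips/bolt. φR_n = 0.75 × (2×49.875 + 4×84) = 326.8 kips.
Block shear: shear path 2×[1.75+2×3.125] = 2×8 in, A_gv = 8, A_nv = 2×(8 − 2.5×1.1875)×0.5 = 5.0313 in²; tension across gage: (2.6875 − 1×1.1875)×0.5 = 0.75 in². R_n = min(0.6×70×5.0313, 0.6×50×8) + 1.0×70×0.75 = min(211.31, 240) + 52.5 = 263.81 kips. φR_n = 0.75 × 263.81 = 197.9 kips.
Governing: min(296.9, 326.8, 197.9) = 197.9 kips → block shear.

197.9 kips (block shear governs)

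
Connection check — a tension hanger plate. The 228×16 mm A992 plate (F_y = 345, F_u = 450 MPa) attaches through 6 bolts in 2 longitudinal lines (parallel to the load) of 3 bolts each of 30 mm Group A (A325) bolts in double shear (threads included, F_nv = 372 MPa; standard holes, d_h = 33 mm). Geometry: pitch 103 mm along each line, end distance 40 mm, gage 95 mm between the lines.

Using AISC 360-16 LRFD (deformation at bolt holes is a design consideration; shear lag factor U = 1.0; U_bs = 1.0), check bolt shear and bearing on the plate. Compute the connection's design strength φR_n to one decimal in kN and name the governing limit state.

1859.8 kN (bearing governs)

Bolt shear: A_b = π(30)²/4 = 706.86 mm². φR_n = 0.75 × 372 × 706.86 × 6 × 2 = 2366.6 kN.
Bearing (16 mm plate, F_u = 450 MPa): end bolts L_c = 40 − 33/2 = 23.5, R_n = min(1.2×23.5×16×450, 2.4×30×16×450) = 203.04 kN/bolt; interior L_c = 103 − 33 = 70, R_n = 518.4 kN/bolt. φR_n = 0.75 × (2×203.04 + 4×518.4) = 1859.8 kN.
Governing: min(2366.6, 1859.8) = 1859.8 kN → bearing.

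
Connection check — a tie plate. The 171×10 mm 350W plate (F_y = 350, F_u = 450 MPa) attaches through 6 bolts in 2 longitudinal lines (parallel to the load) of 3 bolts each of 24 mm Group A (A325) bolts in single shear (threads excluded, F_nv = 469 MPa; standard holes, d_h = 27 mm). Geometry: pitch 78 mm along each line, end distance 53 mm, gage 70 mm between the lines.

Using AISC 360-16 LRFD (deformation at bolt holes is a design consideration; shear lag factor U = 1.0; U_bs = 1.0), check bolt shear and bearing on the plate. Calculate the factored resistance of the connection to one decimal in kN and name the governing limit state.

Bolt shear: A_b = π(24)²/4 = 452.39 mm². φR_n = 0.75 × 469 × 452.39 × 6 × 1 = 954.8 kN.
Bearing (10 mm plate, F_u = 450 MPa): end bolts L_c = 53 − 27/2 = 39.5, R_n = min(1.2×39.5×10×450, 2.4×24×10×450) = 213.3 kN/bolt; interior L_c = 78 − 27 = 51, R_n = 259.2 kN/bolt. φR_n = 0.75 × (2×213.3 + 4×259.2) = 1097.6 kN.
Governing: min(954.8, 1097.6) = 954.8 kN → bolt shear.

954.8 kN (bolt shear governs)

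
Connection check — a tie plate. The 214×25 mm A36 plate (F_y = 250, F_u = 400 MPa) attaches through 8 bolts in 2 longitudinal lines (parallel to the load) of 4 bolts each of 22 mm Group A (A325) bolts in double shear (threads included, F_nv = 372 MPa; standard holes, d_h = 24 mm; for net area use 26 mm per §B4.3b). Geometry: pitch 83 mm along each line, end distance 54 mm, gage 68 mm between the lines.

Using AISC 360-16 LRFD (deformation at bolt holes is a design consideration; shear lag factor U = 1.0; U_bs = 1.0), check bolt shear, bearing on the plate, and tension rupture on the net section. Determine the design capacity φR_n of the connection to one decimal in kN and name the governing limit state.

Bolt shear: A_b = π(22)²/4 = 380.13 mm². φR_n = 0.75 × 372 × 380.13 × 8 × 2 = 1696.9 kN.
Bearing (25 mm plate, F_u = 400 MPa): end bolts L_c = 54 − 24/2 = 42, R_n = min(1.2×42×25×400, 2.4×22×25×400) = 504 kN/bolt; interior L_c = 83 − 24 = 59, R_n = 528 kN/bolt. φR_n = 0.75 × (2×504 + 6×528) = 3132.0 kN.
Tension rupture (net): A_n = (214 − 2×26)×25 = 4050 mm² (U = 1.0, A_e = A_n). φR_n = 0.75 × 400 × 4050 = 1215.0 kN.
Governing: min(1696.9, 3132.0, 1215.0) = 1215.0 kN → net-section rupture.

1215.0 kN (net-section rupture governs)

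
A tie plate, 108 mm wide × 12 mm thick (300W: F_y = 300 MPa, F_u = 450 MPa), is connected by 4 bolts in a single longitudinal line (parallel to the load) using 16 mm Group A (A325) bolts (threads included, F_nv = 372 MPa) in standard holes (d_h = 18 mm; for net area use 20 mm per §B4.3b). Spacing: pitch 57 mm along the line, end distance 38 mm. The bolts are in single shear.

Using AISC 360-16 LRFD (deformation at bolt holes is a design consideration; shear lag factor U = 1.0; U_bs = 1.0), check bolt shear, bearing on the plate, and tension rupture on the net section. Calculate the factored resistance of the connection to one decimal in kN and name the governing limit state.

224.4 kN (bolt shear governs)

Bolt shear: A_b = π(16)²/4 = 201.06 mm². φR_n = 0.75 × 372 × 201.06 × 4 × 1 = 224.4 kN.
Bearing (12 mm plate, F_u = 450 MPa): end bolts L_c = 38 − 18/2 = 29, R_n = min(1.2×29×12×450, 2.4×16×12×450) = 187.92 kN/bolt; interior L_c = 57 − 18 = 39, R_n = 207.36 kN/bolt. φR_n = 0.75 × (1×187.92 + 3×207.36) = 607.5 kN.
Tension rupture (net): A_n = (108 − 1×20)×12 = 1056 mm² (U = 1.0, A_e = A_n). φR_n = 0.75 × 450 × 1056 = 356.4 kN.
Governing: min(224.4, 607.5, 356.4) = 224.4 kN → bolt shear.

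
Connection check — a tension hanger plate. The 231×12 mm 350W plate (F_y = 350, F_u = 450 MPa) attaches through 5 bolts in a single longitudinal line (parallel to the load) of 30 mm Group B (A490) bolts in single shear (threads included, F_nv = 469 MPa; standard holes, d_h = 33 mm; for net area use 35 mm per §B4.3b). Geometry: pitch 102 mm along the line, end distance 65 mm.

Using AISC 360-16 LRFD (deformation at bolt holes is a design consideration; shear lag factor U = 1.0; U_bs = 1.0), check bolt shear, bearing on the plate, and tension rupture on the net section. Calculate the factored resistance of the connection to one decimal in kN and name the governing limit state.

Bolt shear: A_b = π(30)²/4 = 706.86 mm². φR_n = 0.75 × 469 × 706.86 × 5 × 1 = 1243.2 kN.
Bearing (12 mm plate, F_u = 450 MPa): end bolts L_c = 65 − 33/2 = 48.5, R_n = min(1.2×48.5×12×450, 2.4×30×12×450) = 314.28 kN/bolt; interior L_c = 102 − 33 = 69, R_n = 388.8 kN/bolt. φR_n = 0.75 × (1×314.28 + 4×388.8) = 1402.1 kN.
Tension rupture (net): A_n = (231 − 1×35)×12 = 2352 mm² (U = 1.0, A_e = A_n). φR_n = 0.75 × 450 × 2352 = 793.8 kN.
Governing: min(1243.2, 1402.1, 793.8) = 793.8 kN → net-section rupture.

793.8 kN (net-section rupture governs)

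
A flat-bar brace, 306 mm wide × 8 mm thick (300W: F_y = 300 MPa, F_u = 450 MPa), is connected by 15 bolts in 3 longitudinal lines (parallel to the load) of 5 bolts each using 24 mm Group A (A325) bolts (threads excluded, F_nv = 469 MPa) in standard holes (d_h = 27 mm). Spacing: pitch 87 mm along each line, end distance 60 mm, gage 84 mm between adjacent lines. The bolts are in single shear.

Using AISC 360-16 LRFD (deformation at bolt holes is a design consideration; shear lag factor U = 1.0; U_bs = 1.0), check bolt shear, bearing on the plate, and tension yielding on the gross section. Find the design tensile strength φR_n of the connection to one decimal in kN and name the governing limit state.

Bolt shear: A_b = π(24)²/4 = 452.39 mm². φR_n = 0.75 × 469 × 452.39 × 15 × 1 = 2386.9 kN.
Bearing (8 mm plate, F_u = 450 MPa): end bolts L_c = 60 − 27/2 = 46.5, R_n = min(1.2×46.5×8×450, 2.4×24×8×450) = 200.88 kN/bolt; interior L_c = 87 − 27 = 60, R_n = 207.36 kN/bolt. φR_n = 0.75 × (3×200.88 + 12×207.36) = 2318.2 kN.
Tension yield (gross): A_g = 306×8 = 2448 mm². φR_n = 0.90 × 300 × 2448 = 661.0 kN.
Governing: min(2386.9, 2318.2, 661.0) = 661.0 kN → gross-section yield.

661.0 kN (gross-section yield governs)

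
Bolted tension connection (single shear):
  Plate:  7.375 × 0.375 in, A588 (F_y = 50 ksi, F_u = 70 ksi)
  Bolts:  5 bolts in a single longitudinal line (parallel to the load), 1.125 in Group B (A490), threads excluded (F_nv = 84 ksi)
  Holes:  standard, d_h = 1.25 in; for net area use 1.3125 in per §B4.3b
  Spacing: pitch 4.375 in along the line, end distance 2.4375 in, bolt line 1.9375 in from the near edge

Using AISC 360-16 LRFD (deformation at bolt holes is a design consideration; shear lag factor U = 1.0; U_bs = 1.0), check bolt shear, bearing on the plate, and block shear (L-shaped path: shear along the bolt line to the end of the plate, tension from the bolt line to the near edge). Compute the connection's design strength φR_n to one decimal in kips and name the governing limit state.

Bolt shear: A_b = π(1.125)²/4 = 0.99402 in². φR_n = 0.75 × 84 × 0.99402 × 5 × 1 = 313.1 kips.
Bearing (0.375 in plate, F_u = 70 ksi): end bolts L_c = 2.4375 − 1.25/2 = 1.8125, R_n = min(1.2×1.8125×0.375×70, 2.4×1.125×0.375×70) = 57.094 kips/bolt; interior L_c = 4.375 − 1.25 = 3.125, R_n = 70.875 kips/bolt. φR_n = 0.75 × (1×57.094 + 4×70.875) = 255.4 kips.
Block shear: shear path 1×[2.4375+4×4.375] = 1×19.9375 in, A_gv = 7.4766, A_nv = 1×(19.9375 − 4.5×1.3125)×0.375 = 5.2617 in²; tension to near edge: (1.9375 − 0.5×1.3125)×0.375 = 0.48047 in². R_n = min(0.6×70×5.2617, 0.6×50×7.4766) + 1.0×70×0.48047 = min(220.99, 224.3) + 33.633 = 254.62 kips. φR_n = 0.75 × 254.62 = 191.0 kips.
Governing: min(313.1, 255.4, 191.0) = 191.0 kips → block shear.

191.0 kips (block shear governs)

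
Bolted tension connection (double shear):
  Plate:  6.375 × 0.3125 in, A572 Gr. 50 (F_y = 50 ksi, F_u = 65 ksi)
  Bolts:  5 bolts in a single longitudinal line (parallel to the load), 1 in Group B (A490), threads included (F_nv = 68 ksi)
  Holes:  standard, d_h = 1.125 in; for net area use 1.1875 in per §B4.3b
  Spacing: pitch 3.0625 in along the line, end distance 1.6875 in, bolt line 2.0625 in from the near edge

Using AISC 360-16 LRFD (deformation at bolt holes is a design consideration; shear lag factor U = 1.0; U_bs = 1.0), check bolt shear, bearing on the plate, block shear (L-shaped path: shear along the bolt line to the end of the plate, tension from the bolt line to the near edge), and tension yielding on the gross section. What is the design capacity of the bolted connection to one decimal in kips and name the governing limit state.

Bolt shear: A_b = π(1)²/4 = 0.7854 in². φR_n = 0.75 × 68 × 0.7854 × 5 × 2 = 400.6 kips.
Bearing (0.3125 in plate, F_u = 65 ksi): end bolts L_c = 1.6875 − 1.125/2 = 1.125, R_n = min(1.2×1.125×0.3125×65, 2.4×1×0.3125×65) = 27.422 kips/bolt; interior L_c = 3.0625 − 1.125 = 1.9375, R_n = 47.227 kips/bolt. φR_n = 0.75 × (1×27.422 + 4×47.227) = 162.2 kips.
Block shear: shear path 1×[1.6875+4×3.0625] = 1×13.9375 in, A_gv = 4.3555, A_nv = 1×(13.9375 − 4.5×1.1875)×0.3125 = 2.6855 in²; tension to near edge: (2.0625 − 0.5×1.1875)×0.3125 = 0.45898 in². R_n = min(0.6×65×2.6855, 0.6×50×4.3555) + 1.0×65×0.45898 = min(104.73, 130.67) + 29.834 = 134.56 kips. φR_n = 0.75 × 134.56 = 100.9 kips.
Tension yield (gross): A_g = 6.375×0.3125 = 1.9922 in². φR_n = 0.90 × 50 × 1.9922 = 89.6 kips.
Governing: min(400.6, 162.2, 100.9, 89.6) = 89.6 kips → gross-section yield.

89.6 kips (gross-section yield governs)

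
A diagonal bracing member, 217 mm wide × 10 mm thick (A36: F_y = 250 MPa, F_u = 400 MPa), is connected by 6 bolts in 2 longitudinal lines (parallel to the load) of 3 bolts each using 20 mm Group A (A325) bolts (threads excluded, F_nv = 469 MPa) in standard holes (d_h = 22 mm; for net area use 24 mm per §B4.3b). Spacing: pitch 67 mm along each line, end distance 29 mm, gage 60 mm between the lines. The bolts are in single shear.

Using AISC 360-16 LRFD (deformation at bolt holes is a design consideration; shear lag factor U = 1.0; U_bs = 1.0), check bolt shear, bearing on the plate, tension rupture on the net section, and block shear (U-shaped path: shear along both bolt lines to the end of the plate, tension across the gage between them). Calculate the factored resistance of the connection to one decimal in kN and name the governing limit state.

Bolt shear: A_b = π(20)²/4 = 314.16 mm². φR_n = 0.75 × 469 × 314.16 × 6 × 1 = 663.0 kN.
Bearing (10 mm plate, F_u = 400 MPa): end bolts L_c = 29 − 22/2 = 18, R_n = min(1.2×18×10×400, 2.4×20×10×400) = 86.4 kN/bolt; interior L_c = 67 − 22 = 45, R_n = 192 kN/bolt. φR_n = 0.75 × (2×86.4 + 4×192) = 705.6 kN.
Tension rupture (net): A_n = (217 − 2×24)×10 = 1690 mm² (U = 1.0, A_e = A_n). φR_n = 0.75 × 400 × 1690 = 507.0 kN.
Block shear: shear path 2×[29+2×67] = 2×163 mm, A_gv = 3260, A_nv = 2×(163 − 2.5×24)×10 = 2060 mm²; tension across gage: (60 − 1×24)×10 = 360 mm². R_n = min(0.6×400×2060, 0.6×250×3260) + 1.0×400×360 = min(494.4, 489) + 144 = 633 kN. φR_n = 0.75 × 633 = 474.8 kN.
Governing: min(663.0, 705.6, 507.0, 474.8) = 474.8 kN → block shear.

474.8 kN (block shear governs)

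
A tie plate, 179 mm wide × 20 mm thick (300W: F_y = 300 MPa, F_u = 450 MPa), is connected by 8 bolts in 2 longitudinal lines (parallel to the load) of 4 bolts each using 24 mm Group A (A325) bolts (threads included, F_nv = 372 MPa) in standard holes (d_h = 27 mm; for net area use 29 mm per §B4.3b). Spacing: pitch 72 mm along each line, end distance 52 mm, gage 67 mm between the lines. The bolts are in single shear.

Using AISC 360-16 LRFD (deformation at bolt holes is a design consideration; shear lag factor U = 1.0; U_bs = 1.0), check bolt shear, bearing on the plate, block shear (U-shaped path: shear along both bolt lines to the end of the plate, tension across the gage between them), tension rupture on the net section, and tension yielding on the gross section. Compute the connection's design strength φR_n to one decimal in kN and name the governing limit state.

816.8 kN (net-section rupture governs)

Bolt shear: A_b = π(24)²/4 = 452.39 mm². φR_n = 0.75 × 372 × 452.39 × 8 × 1 = 1009.7 kN.
Bearing (20 mm plate, F_u = 450 MPa): end bolts L_c = 52 − 27/2 = 38.5, R_n = min(1.2×38.5×20×450, 2.4×24×20×450) = 415.8 kN/bolt; interior L_c = 72 − 27 = 45, R_n = 486 kN/bolt. φR_n = 0.75 × (2×415.8 + 6×486) = 2810.7 kN.
Block shear: shear path 2×[52+3×72] = 2×268 mm, A_gv = 10720, A_nv = 2×(268 − 3.5×29)×20 = 6660 mm²; tension across gage: (67 − 1×29)×20 = 760 mm². R_n = min(0.6×450×6660, 0.6×300×10720) + 1.0×450×760 = min(1798.2, 1929.6) + 342 = 2140.2 kN. φR_n = 0.75 × 2140.2 = 1605.2 kN.
Tension rupture (net): A_n = (179 − 2×29)×20 = 2420 mm² (U = 1.0, A_e = A_n). φR_n = 0.75 × 450 × 2420 = 816.8 kN.
Tension yield (gross): A_g = 179×20 = 3580 mm². φR_n = 0.90 × 300 × 3580 = 966.6 kN.
Governing: min(1009.7, 2810.7, 1605.2, 816.8, 966.6) = 816.8 kN → net-section rupture.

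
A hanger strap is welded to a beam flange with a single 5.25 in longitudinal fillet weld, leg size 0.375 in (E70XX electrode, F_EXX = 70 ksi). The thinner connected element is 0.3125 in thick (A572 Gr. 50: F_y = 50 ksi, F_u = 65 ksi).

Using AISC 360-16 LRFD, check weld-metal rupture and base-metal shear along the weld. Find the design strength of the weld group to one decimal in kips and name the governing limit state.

43.8 kips (weld metal governs)

Weld metal: throat = 0.707×0.375 = 0.26513 in, L = 5.25 in. φR_n = 0.75 × 0.6 × 70 × 0.26513 × 5.25 = 43.8 kips.
Base metal shear (0.3125 in plate): yield φR_n = 1.0×0.6×50×0.3125×5.25 = 49.2 kips; rupture φR_n = 0.75×0.6×65×0.3125×5.25 = 48.0 kips; take 48.0 kips (rupture).
Governing: min(43.8, 48.0) = 43.8 kips → weld metal.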